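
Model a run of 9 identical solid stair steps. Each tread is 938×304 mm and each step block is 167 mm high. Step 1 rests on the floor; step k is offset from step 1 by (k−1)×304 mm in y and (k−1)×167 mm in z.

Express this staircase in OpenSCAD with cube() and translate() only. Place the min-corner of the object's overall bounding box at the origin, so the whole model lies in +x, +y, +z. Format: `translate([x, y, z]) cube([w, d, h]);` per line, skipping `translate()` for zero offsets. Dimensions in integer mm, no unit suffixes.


cube([938, 304, 167]);
translate([0, 304, 167]) cube([938, 304, 167]);
translate([0, 608, 334]) cube([938, 304, 167]);
translate([0, 912, 501]) cube([938, 304, 167]);
translate([0, 1216, 668]) cube([938, 304, 167]);
translate([0, 1520, 835]) cube([938, 304, 167]);
translate([0, 1824, 1002]) cube([938, 304, 167]);
translate([0, 2128, 1169]) cube([938, 304, 167]);
translate([0, 2432, 1336]) cube([938, 304, 167]);


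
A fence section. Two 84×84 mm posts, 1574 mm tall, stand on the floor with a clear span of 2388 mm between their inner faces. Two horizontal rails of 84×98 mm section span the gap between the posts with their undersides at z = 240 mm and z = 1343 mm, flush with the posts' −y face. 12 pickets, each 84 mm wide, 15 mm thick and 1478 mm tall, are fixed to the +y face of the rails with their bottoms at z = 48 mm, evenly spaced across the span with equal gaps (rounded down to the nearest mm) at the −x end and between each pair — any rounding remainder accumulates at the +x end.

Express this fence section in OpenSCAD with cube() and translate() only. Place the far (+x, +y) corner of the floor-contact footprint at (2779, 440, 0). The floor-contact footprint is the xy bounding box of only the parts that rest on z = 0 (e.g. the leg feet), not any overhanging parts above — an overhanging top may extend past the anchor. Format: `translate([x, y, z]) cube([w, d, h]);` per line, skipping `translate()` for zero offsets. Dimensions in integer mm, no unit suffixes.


translate([223, 356, 0]) cube([84, 84, 1574]);
translate([2695, 356, 0]) cube([84, 84, 1574]);
translate([307, 356, 240]) cube([2388, 84, 98]);
translate([307, 356, 1343]) cube([2388, 84, 98]);
translate([413, 440, 48]) cube([84, 15, 1478]);
translate([603, 440, 48]) cube([84, 15, 1478]);
translate([793, 440, 48]) cube([84, 15, 1478]);
translate([983, 440, 48]) cube([84, 15, 1478]);
translate([1173, 440, 48]) cube([84, 15, 1478]);
translate([1363, 440, 48]) cube([84, 15, 1478]);
translate([1553, 440, 48]) cube([84, 15, 1478]);
translate([1743, 440, 48]) cube([84, 15, 1478]);
translate([1933, 440, 48]) cube([84, 15, 1478]);
translate([2123, 440, 48]) cube([84, 15, 1478]);
translate([2313, 440, 48]) cube([84, 15, 1478]);
translate([2503, 440, 48]) cube([84, 15, 1478]);


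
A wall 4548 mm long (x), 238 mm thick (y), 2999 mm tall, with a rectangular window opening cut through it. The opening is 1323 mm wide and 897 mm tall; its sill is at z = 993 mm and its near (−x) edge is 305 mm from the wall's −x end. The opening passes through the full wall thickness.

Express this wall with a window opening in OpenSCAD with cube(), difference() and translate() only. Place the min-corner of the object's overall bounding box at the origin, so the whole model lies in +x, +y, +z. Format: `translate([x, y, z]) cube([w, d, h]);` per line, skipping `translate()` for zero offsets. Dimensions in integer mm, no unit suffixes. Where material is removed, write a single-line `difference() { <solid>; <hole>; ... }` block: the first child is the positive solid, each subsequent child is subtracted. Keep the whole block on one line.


difference() { cube([4548, 238, 2999]); translate([305, 0, 993]) cube([1323, 238, 897]); }


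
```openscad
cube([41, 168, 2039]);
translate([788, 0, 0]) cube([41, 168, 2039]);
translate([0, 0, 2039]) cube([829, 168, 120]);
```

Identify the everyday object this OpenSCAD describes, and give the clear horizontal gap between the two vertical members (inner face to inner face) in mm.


A door frame. The clear opening width is 747 mm.

Two 2039 mm tall posts with a header on top — a door frame. The left jamb is 41 mm wide at x = 0; the right jamb starts at x = 788. The clear opening is 788 − 41 = 747 mm.


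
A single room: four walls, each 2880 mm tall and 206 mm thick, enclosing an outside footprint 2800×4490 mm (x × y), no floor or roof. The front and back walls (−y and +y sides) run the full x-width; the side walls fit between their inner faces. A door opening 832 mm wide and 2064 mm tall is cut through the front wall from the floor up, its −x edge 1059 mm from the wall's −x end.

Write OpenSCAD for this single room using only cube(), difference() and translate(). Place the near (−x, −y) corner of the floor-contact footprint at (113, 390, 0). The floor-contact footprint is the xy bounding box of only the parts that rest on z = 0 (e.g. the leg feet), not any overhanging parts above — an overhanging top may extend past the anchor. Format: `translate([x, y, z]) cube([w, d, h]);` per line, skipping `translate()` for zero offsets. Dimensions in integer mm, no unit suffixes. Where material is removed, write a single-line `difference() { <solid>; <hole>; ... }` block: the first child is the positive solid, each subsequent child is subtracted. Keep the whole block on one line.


difference() { translate([113, 390, 0]) cube([2800, 206, 2880]); translate([1172, 390, 0]) cube([832, 206, 2064]); }
translate([113, 4674, 0]) cube([2800, 206, 2880]);
translate([113, 596, 0]) cube([206, 4078, 2880]);
translate([2707, 596, 0]) cube([206, 4078, 2880]);


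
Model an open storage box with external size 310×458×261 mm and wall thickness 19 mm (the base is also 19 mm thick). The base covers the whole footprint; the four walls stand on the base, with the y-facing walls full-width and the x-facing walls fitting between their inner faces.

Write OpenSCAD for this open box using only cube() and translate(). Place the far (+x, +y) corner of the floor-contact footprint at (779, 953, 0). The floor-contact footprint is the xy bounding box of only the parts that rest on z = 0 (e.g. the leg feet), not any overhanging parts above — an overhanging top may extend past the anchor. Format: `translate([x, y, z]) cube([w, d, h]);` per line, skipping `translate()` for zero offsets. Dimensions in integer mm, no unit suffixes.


translate([469, 495, 0]) cube([310, 458, 19]);
translate([469, 495, 19]) cube([310, 19, 242]);
translate([469, 934, 19]) cube([310, 19, 242]);
translate([469, 514, 19]) cube([19, 420, 242]);
translate([760, 514, 19]) cube([19, 420, 242]);


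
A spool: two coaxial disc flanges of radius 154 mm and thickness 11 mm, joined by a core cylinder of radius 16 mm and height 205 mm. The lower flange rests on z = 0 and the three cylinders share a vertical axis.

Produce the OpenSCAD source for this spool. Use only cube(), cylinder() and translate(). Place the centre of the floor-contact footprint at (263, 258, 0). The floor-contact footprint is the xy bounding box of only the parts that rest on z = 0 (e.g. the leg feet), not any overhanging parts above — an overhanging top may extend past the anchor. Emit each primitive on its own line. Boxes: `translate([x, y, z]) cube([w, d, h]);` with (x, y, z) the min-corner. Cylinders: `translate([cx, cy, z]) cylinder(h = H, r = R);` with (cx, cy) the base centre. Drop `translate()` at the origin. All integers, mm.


translate([263, 258, 0]) cylinder(h = 11, r = 154);
translate([263, 258, 11]) cylinder(h = 205, r = 16);
translate([263, 258, 216]) cylinder(h = 11, r = 154);


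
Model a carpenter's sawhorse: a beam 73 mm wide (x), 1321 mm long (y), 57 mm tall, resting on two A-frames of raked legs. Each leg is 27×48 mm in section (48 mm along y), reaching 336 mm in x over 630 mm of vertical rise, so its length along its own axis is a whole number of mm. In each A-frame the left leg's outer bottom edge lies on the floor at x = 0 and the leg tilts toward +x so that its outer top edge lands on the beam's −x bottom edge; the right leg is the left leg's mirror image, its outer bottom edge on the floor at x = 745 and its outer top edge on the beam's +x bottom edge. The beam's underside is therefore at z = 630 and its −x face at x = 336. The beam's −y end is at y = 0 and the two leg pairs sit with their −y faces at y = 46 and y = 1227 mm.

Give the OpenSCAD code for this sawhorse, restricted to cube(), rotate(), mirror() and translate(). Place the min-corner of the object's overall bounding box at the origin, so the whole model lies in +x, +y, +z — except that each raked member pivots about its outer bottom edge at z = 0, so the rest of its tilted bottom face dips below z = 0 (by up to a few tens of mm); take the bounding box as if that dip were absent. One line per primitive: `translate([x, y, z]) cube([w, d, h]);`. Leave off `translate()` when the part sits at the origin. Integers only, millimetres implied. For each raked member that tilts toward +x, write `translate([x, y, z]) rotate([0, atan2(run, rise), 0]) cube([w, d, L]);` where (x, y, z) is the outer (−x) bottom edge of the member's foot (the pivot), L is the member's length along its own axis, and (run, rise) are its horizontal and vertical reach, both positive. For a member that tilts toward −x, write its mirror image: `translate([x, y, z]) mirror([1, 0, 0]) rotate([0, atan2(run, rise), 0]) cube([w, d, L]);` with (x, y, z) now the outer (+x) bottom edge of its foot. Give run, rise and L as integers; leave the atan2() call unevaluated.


translate([336, 0, 630]) cube([73, 1321, 57]);
translate([0, 46, 0]) rotate([0, atan2(336, 630), 0]) cube([27, 48, 714]);
translate([745, 46, 0]) mirror([1, 0, 0]) rotate([0, atan2(336, 630), 0]) cube([27, 48, 714]);
translate([0, 1227, 0]) rotate([0, atan2(336, 630), 0]) cube([27, 48, 714]);
translate([745, 1227, 0]) mirror([1, 0, 0]) rotate([0, atan2(336, 630), 0]) cube([27, 48, 714]);


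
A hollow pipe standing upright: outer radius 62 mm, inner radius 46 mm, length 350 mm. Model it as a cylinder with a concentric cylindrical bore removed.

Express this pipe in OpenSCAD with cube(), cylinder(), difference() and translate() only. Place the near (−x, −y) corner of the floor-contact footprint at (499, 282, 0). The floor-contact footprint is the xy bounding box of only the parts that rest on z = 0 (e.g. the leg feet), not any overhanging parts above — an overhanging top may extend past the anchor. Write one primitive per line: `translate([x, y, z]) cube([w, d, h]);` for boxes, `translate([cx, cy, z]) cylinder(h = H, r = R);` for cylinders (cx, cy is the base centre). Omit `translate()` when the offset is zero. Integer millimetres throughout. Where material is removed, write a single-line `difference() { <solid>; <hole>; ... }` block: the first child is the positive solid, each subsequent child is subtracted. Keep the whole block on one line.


difference() { translate([561, 344, 0]) cylinder(h = 350, r = 62); translate([561, 344, 0]) cylinder(h = 350, r = 46); }


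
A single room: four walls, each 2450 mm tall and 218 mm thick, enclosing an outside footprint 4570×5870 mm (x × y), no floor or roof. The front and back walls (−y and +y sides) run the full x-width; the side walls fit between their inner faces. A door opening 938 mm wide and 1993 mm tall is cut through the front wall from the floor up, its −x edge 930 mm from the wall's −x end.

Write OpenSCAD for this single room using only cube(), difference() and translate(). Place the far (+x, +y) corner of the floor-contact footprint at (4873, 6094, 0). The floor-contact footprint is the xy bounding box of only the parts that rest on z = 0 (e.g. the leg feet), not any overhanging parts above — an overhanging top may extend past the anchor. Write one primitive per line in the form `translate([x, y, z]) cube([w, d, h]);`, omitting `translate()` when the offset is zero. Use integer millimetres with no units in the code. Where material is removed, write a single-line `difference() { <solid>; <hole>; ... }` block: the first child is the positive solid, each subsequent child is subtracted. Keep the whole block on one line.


difference() { translate([303, 224, 0]) cube([4570, 218, 2450]); translate([1233, 224, 0]) cube([938, 218, 1993]); }
translate([303, 5876, 0]) cube([4570, 218, 2450]);
translate([303, 442, 0]) cube([218, 5434, 2450]);
translate([4655, 442, 0]) cube([218, 5434, 2450]);


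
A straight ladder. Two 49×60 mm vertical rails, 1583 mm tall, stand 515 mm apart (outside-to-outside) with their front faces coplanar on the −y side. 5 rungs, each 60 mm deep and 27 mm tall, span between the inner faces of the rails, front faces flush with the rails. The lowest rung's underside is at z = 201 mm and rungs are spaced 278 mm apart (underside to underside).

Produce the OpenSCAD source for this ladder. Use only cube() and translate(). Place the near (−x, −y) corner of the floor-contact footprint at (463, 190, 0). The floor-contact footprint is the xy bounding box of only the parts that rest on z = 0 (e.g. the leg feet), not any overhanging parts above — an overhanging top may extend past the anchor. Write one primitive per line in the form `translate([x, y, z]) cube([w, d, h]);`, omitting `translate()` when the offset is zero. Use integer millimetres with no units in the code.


// rung span = 515 - 2*49 = 417
// rung[k] z = 201 + k*278
translate([463, 190, 0]) cube([49, 60, 1583]);
translate([929, 190, 0]) cube([49, 60, 1583]);
translate([512, 190, 201]) cube([417, 60, 27]);
translate([512, 190, 479]) cube([417, 60, 27]);
translate([512, 190, 757]) cube([417, 60, 27]);
translate([512, 190, 1035]) cube([417, 60, 27]);
translate([512, 190, 1313]) cube([417, 60, 27]);


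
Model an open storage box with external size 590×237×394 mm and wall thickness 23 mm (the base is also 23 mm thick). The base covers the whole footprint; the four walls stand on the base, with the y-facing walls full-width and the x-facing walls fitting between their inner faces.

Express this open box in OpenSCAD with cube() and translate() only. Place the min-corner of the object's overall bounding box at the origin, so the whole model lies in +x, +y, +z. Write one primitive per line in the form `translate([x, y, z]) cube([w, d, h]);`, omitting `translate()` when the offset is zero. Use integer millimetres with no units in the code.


cube([590, 237, 23]);
translate([0, 0, 23]) cube([590, 23, 371]);
translate([0, 214, 23]) cube([590, 23, 371]);
translate([0, 23, 23]) cube([23, 191, 371]);
translate([567, 23, 23]) cube([23, 191, 371]);


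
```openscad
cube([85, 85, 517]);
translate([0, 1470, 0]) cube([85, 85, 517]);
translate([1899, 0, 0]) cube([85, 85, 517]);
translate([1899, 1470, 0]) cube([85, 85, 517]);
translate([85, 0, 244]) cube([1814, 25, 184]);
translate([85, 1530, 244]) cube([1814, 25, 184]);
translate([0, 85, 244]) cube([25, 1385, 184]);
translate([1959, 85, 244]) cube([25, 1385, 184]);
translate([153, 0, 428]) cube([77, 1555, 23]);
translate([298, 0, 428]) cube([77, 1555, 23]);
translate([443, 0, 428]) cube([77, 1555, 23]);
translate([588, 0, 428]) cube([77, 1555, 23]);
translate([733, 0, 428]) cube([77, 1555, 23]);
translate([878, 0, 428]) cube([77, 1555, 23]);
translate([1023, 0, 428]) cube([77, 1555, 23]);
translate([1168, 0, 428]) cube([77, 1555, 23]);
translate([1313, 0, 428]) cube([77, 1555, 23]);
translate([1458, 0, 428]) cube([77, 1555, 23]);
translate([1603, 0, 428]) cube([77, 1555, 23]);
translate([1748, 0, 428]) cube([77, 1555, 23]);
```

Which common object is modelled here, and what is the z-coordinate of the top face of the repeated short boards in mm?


A bed frame. The slat-top height is 451 mm.

Four posts, four rails, and a row of slats — a bed frame. Slats sit on the rails at z = 244 + 184 = 428; with slat thickness 23, the top is 451 mm.


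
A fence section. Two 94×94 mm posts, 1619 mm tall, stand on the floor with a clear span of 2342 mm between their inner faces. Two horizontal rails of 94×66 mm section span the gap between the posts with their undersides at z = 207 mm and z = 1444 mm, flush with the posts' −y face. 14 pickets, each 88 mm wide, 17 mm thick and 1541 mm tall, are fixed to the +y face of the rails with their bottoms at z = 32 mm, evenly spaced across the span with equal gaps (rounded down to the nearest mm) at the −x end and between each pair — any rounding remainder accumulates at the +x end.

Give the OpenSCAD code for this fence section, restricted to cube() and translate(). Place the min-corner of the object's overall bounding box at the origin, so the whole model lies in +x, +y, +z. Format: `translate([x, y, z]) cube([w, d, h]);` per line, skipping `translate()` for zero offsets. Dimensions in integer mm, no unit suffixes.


cube([94, 94, 1619]);
translate([2436, 0, 0]) cube([94, 94, 1619]);
translate([94, 0, 207]) cube([2342, 94, 66]);
translate([94, 0, 1444]) cube([2342, 94, 66]);
translate([168, 94, 32]) cube([88, 17, 1541]);
translate([330, 94, 32]) cube([88, 17, 1541]);
translate([492, 94, 32]) cube([88, 17, 1541]);
translate([654, 94, 32]) cube([88, 17, 1541]);
translate([816, 94, 32]) cube([88, 17, 1541]);
translate([978, 94, 32]) cube([88, 17, 1541]);
translate([1140, 94, 32]) cube([88, 17, 1541]);
translate([1302, 94, 32]) cube([88, 17, 1541]);
translate([1464, 94, 32]) cube([88, 17, 1541]);
translate([1626, 94, 32]) cube([88, 17, 1541]);
translate([1788, 94, 32]) cube([88, 17, 1541]);
translate([1950, 94, 32]) cube([88, 17, 1541]);
translate([2112, 94, 32]) cube([88, 17, 1541]);
translate([2274, 94, 32]) cube([88, 17, 1541]);


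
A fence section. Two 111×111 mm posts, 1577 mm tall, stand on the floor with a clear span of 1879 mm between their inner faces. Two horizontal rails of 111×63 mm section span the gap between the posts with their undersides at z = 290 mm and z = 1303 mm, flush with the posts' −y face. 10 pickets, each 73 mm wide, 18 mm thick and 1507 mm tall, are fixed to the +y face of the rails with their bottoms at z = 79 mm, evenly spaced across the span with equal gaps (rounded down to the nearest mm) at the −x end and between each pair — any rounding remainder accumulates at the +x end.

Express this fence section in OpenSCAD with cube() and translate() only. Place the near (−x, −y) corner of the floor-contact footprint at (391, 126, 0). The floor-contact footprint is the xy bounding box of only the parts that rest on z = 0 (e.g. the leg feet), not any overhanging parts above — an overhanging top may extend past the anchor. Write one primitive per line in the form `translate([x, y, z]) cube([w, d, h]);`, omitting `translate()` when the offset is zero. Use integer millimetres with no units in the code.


translate([391, 126, 0]) cube([111, 111, 1577]);
translate([2381, 126, 0]) cube([111, 111, 1577]);
translate([502, 126, 290]) cube([1879, 111, 63]);
translate([502, 126, 1303]) cube([1879, 111, 63]);
translate([606, 237, 79]) cube([73, 18, 1507]);
translate([783, 237, 79]) cube([73, 18, 1507]);
translate([960, 237, 79]) cube([73, 18, 1507]);
translate([1137, 237, 79]) cube([73, 18, 1507]);
translate([1314, 237, 79]) cube([73, 18, 1507]);
translate([1491, 237, 79]) cube([73, 18, 1507]);
translate([1668, 237, 79]) cube([73, 18, 1507]);
translate([1845, 237, 79]) cube([73, 18, 1507]);
translate([2022, 237, 79]) cube([73, 18, 1507]);
translate([2199, 237, 79]) cube([73, 18, 1507]);


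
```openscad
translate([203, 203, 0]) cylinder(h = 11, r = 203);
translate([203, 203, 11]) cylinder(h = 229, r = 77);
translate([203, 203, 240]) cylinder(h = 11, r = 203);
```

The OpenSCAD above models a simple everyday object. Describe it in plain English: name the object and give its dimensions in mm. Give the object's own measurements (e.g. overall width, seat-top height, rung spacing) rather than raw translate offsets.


A spool: two coaxial disc flanges of radius 203 mm and thickness 11 mm, joined by a core cylinder of radius 77 mm and height 229 mm. The lower flange rests on z = 0 and the three cylinders share a vertical axis.


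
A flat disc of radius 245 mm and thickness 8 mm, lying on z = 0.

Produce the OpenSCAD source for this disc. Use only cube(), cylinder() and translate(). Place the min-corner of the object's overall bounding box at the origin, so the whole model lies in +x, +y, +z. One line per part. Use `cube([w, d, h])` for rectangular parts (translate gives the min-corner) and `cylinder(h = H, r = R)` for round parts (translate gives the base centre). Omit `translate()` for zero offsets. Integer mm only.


translate([245, 245, 0]) cylinder(h = 8, r = 245);


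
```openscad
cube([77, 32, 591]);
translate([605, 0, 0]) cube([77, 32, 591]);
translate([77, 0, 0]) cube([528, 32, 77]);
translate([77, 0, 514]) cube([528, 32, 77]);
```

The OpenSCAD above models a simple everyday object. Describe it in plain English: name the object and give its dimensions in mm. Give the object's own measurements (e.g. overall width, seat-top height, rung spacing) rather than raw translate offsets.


A rectangular picture frame lying in the x–z plane (depth along y). The opening is 528 mm wide (x) by 437 mm tall (z), surrounded by a border 77 mm wide on all four sides. The frame is 32 mm deep and is made of two full-height vertical stiles with two horizontal rails fitted between them.


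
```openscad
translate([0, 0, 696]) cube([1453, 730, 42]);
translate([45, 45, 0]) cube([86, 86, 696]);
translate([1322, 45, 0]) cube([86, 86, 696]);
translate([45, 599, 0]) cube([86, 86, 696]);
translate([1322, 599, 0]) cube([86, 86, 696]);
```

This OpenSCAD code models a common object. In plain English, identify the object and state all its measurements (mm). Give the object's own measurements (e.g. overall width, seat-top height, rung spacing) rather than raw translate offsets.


A rectangular dining table. The top is 1453×730×42 mm with its upper surface at z = 738 mm. It stands on four 86×86 mm square legs, each inset 45 mm from the nearest pair of top edges, running from the floor to the underside of the top.


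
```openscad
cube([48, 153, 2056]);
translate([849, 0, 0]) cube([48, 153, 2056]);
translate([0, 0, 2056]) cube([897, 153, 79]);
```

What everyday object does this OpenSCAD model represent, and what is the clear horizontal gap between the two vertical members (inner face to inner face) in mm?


A door frame. The clear opening width is 801 mm.

Two 2056 mm tall posts with a header on top — a door frame. The left jamb is 48 mm wide at x = 0; the right jamb starts at x = 849. The clear opening is 849 − 48 = 801 mm.


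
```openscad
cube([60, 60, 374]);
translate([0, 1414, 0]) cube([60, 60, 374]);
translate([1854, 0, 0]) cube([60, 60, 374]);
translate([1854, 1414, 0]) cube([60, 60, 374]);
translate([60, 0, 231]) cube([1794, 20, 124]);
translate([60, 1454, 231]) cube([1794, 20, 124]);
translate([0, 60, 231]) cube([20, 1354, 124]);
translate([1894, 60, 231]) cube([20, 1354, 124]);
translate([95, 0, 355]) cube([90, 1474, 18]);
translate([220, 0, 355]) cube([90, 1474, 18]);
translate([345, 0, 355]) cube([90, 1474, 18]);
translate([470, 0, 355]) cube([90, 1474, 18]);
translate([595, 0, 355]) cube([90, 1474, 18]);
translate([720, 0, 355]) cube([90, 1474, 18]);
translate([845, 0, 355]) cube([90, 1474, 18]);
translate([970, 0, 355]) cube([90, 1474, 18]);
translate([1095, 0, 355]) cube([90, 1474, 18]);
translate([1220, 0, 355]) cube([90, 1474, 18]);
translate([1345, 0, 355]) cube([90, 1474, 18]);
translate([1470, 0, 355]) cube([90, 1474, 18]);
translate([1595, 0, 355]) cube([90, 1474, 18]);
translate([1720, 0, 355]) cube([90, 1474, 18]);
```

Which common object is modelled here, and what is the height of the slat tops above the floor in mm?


A bed frame. The slat-top height is 373 mm.

Four posts, four rails, and a row of slats — a bed frame. Slats sit on the rails at z = 231 + 124 = 355; with slat thickness 18, the top is 373 mm.


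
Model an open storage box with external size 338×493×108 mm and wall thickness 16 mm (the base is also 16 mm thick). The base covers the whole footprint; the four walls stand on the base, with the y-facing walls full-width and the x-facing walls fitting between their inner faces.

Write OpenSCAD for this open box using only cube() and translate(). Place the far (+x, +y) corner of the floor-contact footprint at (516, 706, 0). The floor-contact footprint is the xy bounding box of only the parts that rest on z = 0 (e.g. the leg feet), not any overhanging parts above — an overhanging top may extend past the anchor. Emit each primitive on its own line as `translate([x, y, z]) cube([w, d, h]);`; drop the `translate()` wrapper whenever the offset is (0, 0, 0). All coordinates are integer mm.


translate([178, 213, 0]) cube([338, 493, 16]);
translate([178, 213, 16]) cube([338, 16, 92]);
translate([178, 690, 16]) cube([338, 16, 92]);
translate([178, 229, 16]) cube([16, 461, 92]);
translate([500, 229, 16]) cube([16, 461, 92]);


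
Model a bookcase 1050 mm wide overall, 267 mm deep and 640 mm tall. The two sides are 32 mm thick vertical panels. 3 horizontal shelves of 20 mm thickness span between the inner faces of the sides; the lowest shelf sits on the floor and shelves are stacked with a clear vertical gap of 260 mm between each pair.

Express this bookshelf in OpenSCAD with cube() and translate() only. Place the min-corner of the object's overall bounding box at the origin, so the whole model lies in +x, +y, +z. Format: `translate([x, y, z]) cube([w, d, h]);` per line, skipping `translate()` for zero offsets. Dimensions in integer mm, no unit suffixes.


cube([32, 267, 640]);
translate([1018, 0, 0]) cube([32, 267, 640]);
translate([32, 0, 0]) cube([986, 267, 20]);
translate([32, 0, 280]) cube([986, 267, 20]);
translate([32, 0, 560]) cube([986, 267, 20]);


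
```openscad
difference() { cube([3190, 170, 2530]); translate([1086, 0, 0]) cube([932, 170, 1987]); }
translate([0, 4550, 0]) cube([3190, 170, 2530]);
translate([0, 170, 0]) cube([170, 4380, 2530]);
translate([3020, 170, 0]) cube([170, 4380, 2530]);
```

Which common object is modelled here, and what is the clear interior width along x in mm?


A single room. The interior width is 2850 mm.

Four walls enclosing a rectangle with a door in the front wall — a room. Outside width 3190 minus two 170 mm walls gives 2850 mm.


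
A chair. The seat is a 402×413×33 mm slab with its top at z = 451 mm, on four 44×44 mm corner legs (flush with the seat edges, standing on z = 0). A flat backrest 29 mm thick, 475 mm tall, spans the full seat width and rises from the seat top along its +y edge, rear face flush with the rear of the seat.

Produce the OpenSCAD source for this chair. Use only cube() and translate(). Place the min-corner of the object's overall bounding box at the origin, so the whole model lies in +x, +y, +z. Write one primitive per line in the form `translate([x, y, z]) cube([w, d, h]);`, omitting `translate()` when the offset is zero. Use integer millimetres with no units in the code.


// leg_h = 451 - 33 = 418
translate([0, 0, 418]) cube([402, 413, 33]);
cube([44, 44, 418]);
translate([358, 0, 0]) cube([44, 44, 418]);
translate([0, 369, 0]) cube([44, 44, 418]);
translate([358, 369, 0]) cube([44, 44, 418]);
translate([0, 384, 451]) cube([402, 29, 475]);


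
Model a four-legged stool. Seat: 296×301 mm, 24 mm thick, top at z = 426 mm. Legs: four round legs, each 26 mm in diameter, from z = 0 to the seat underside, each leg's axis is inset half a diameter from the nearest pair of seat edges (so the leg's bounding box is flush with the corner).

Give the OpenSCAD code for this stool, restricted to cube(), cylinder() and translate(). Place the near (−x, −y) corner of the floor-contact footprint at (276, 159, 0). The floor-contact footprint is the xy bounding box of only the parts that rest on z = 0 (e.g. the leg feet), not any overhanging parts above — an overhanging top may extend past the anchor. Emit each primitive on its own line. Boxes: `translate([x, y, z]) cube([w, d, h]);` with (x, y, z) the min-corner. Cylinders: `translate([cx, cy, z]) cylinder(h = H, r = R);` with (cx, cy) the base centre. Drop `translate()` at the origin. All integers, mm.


// leg_h = 426 - 24 = 402
translate([276, 159, 402]) cube([296, 301, 24]);
translate([289, 172, 0]) cylinder(h = 402, r = 13);
translate([559, 172, 0]) cylinder(h = 402, r = 13);
translate([289, 447, 0]) cylinder(h = 402, r = 13);
translate([559, 447, 0]) cylinder(h = 402, r = 13);


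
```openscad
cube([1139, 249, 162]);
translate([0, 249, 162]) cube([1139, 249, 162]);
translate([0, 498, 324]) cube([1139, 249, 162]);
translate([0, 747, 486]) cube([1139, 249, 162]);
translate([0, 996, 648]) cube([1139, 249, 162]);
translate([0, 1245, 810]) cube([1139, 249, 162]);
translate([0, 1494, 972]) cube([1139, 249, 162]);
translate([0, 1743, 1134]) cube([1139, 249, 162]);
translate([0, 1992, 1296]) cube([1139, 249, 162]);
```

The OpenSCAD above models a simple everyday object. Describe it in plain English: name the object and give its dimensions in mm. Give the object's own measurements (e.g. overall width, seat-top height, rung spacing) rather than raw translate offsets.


A straight staircase of 9 solid steps. Each step is 1139 mm wide (x), 249 mm deep (y, the going) and 162 mm tall (the rise). The first step rests on the floor; each subsequent step sits one going further in +y and one rise higher in +z, directly behind and above the previous step with no overlap.


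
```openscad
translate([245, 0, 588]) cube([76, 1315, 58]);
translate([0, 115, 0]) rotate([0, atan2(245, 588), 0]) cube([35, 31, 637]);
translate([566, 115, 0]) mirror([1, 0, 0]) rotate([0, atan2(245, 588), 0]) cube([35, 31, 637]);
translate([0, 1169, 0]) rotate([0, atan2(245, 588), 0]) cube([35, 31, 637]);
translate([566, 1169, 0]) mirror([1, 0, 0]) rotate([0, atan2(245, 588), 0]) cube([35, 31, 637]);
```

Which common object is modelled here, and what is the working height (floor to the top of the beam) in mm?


A sawhorse. The overall height is 646 mm.

A beam across two mirrored pairs of raked legs — a sawhorse. The beam's underside is at z = 588 (matching the legs' vertical rise in atan2(245, 588)) and the beam is 58 mm tall, so its top is at 588 + 58 = 646 mm. The raked legs top out at the beam's underside, so that is the highest point.


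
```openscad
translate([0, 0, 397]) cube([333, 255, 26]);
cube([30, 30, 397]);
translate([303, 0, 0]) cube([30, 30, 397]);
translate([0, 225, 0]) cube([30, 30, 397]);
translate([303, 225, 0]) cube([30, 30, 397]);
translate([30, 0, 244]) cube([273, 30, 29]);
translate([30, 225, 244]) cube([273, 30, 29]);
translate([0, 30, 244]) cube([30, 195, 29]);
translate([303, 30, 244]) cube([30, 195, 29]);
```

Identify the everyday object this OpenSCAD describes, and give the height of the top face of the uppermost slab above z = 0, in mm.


A stool. The seat height is 423 mm.

A 333×255×26 slab at z = 397 on four corner posts — a stool. The seat top is 397 + 26 = 423 mm.


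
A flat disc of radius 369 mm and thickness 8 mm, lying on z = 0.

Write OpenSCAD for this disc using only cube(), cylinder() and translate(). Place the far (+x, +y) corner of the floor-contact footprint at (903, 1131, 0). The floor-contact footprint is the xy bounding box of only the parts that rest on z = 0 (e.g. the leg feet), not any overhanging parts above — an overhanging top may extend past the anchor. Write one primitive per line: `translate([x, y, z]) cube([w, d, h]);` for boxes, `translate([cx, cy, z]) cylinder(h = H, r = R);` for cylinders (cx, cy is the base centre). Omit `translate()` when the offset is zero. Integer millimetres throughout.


translate([534, 762, 0]) cylinder(h = 8, r = 369);


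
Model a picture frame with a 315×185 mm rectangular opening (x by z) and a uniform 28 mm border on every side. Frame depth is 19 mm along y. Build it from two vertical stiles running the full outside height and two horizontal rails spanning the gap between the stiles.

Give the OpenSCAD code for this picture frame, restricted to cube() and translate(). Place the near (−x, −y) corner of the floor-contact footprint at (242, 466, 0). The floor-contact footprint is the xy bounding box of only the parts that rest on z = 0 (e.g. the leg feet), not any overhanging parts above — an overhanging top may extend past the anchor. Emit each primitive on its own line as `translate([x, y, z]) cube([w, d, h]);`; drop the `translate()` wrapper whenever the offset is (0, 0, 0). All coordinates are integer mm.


translate([242, 466, 0]) cube([28, 19, 241]);
translate([585, 466, 0]) cube([28, 19, 241]);
translate([270, 466, 0]) cube([315, 19, 28]);
translate([270, 466, 213]) cube([315, 19, 28]);


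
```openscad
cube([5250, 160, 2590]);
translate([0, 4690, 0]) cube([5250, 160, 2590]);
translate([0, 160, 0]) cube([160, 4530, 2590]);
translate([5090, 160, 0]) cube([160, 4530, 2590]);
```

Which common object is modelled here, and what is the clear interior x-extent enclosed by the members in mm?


A house (or room) frame. The interior width is 4930 mm.

Four 2590 mm walls enclosing a rectangle with no floor or roof — a room or house frame. Outside width is 5250 mm and wall thickness is 160 mm, so the interior width is 5250 − 2 × 160 = 4930 mm.


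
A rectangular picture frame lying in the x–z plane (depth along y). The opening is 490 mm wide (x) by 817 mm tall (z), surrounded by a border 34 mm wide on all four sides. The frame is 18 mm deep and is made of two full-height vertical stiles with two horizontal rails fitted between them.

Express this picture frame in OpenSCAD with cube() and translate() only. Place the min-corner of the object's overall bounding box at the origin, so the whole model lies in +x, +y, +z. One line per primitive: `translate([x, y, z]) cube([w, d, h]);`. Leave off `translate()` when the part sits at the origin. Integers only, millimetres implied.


cube([34, 18, 885]);
translate([524, 0, 0]) cube([34, 18, 885]);
translate([34, 0, 0]) cube([490, 18, 34]);
translate([34, 0, 851]) cube([490, 18, 34]);


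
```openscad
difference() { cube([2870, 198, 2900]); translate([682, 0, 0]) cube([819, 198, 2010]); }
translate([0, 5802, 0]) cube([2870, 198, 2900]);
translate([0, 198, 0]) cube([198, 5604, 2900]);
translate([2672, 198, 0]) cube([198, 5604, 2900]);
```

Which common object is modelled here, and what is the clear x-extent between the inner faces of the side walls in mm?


A single room. The interior width is 2474 mm.

Four walls enclosing a rectangle with a door in the front wall — a room. Outside width 2870 minus two 198 mm walls gives 2474 mm.


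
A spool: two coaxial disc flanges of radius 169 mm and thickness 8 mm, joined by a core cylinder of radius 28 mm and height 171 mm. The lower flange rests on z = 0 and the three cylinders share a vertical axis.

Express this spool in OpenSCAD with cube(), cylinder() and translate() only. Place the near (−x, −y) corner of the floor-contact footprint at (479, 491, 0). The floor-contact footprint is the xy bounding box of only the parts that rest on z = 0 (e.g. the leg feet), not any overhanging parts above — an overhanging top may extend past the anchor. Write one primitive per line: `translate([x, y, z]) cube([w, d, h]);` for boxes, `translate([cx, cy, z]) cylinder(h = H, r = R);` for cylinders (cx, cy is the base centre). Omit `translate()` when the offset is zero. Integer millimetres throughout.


translate([648, 660, 0]) cylinder(h = 8, r = 169);
translate([648, 660, 8]) cylinder(h = 171, r = 28);
translate([648, 660, 179]) cylinder(h = 8, r = 169);


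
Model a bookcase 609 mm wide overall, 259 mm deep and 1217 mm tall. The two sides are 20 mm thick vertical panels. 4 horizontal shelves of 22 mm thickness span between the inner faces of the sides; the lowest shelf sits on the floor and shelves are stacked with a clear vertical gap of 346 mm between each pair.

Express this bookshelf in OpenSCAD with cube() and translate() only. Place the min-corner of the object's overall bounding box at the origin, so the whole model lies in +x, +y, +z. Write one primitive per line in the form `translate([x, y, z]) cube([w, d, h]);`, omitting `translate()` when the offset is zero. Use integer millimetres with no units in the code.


cube([20, 259, 1217]);
translate([589, 0, 0]) cube([20, 259, 1217]);
translate([20, 0, 0]) cube([569, 259, 22]);
translate([20, 0, 368]) cube([569, 259, 22]);
translate([20, 0, 736]) cube([569, 259, 22]);
translate([20, 0, 1104]) cube([569, 259, 22]);


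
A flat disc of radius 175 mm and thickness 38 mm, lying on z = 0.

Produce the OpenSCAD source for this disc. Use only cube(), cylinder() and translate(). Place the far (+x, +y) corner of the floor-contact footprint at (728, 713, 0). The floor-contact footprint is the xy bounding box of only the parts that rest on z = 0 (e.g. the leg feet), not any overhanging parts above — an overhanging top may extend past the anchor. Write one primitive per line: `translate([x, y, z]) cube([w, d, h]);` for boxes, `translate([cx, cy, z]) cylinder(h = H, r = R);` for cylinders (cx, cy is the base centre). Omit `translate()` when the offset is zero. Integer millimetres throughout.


translate([553, 538, 0]) cylinder(h = 38, r = 175);


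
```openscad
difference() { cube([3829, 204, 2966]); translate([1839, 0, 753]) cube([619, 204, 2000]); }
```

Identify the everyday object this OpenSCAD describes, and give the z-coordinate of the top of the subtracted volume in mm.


A wall with a window opening. The window head height is 2753 mm.

A wall with a rectangular opening subtracted — a window. Sill at z = 753, opening 2000 mm tall, so the head is at 753 + 2000 = 2753 mm.


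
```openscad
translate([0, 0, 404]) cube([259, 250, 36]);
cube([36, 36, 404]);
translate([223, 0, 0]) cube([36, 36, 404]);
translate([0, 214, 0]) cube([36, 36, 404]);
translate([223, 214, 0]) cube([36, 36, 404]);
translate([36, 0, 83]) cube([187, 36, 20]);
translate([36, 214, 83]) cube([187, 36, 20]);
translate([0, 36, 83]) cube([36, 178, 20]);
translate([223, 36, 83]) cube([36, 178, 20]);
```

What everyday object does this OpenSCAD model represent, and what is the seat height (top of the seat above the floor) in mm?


A stool. The seat height is 440 mm.

A 259×250×36 slab at z = 404 on four corner posts — a stool. The seat top is 404 + 36 = 440 mm.


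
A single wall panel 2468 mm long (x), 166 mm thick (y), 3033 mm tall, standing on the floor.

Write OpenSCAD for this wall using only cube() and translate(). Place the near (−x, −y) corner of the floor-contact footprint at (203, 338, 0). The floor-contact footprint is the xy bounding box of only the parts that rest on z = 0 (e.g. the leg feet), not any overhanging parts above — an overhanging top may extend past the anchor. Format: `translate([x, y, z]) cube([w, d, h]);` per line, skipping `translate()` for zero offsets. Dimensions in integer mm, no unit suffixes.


translate([203, 338, 0]) cube([2468, 166, 3033]);


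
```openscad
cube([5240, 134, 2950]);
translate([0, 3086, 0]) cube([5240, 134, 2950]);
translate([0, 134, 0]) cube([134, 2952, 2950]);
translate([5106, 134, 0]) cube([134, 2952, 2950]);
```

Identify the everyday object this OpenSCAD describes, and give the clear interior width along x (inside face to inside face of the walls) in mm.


A house (or room) frame. The interior width is 4972 mm.

Four 2950 mm walls enclosing a rectangle with no floor or roof — a room or house frame. Outside width is 5240 mm and wall thickness is 134 mm, so the interior width is 5240 − 2 × 134 = 4972 mm.


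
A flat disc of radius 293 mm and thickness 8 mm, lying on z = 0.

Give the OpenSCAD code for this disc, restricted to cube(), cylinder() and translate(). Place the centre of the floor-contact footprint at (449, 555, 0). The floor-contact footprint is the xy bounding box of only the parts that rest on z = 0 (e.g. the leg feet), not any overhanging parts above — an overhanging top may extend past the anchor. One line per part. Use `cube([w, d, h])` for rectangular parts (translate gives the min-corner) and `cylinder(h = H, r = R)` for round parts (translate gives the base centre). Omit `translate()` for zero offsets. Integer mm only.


translate([449, 555, 0]) cylinder(h = 8, r = 293);
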